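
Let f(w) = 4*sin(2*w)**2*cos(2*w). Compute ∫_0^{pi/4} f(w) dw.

Let u = sin(2*w), so du = 2*cos(2*w) dw. When w = 0, u = 0; when w = pi/4, u = 1.
The integral becomes 2·∫ u**2 du from 0 to 1, with antiderivative 2*u**3/3.
Back in w: F(w) = 2*sin(2*w)**3/3.
Then F(pi/4) - F(0) = (2/3) - (0) = 2/3.

2/3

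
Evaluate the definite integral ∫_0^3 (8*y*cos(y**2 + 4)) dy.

Let u = y**2 + 4, so du = 2*y dy. When y = 0, u = 4; when y = 3, u = 13.
The integral becomes 4·∫ cos(u) du from 4 to 13, with antiderivative 4*sin(u).
Back in y: F(y) = 4*sin(y**2 + 4).
Then F(3) - F(0) = (4*sin(13)) - (4*sin(4)) = 4*sin(13) - 4*sin(4).

4*sin(13) - 4*sin(4)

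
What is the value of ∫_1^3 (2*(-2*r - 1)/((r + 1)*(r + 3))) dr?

-5*log(3) + 6*log(2)

Factor the denominator: r**2 + 4*r + 3 = (r + 3)(r + 1).
Partial fractions: 2*(-2*r - 1)/((r + 1)*(r + 3)) = -5/(r + 3) + 1/(r + 1).
An antiderivative is F(r) = log(r + 1) - 5*log(r + 3).
Then F(3) - F(1) = (-5*log(3) - 3*log(2)) - (-9*log(2)) = -5*log(3) + 6*log(2).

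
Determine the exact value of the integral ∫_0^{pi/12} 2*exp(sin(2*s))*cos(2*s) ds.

-1 + exp(1/2)

Let u = sin(2*s), so du = 2*cos(2*s) ds. When s = 0, u = 0; when s = pi/12, u = 1/2.
The integral becomes ∫ exp(u) du from 0 to 1/2, with antiderivative exp(u).
Back in s: F(s) = exp(sin(2*s)).
Then F(pi/12) - F(0) = (exp(1/2)) - (1) = -1 + exp(1/2).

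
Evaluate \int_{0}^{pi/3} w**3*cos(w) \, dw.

-sqrt(3)*pi + sqrt(3)*pi**3/54 + pi**2/6 + 3

Integrate by parts 3 times (u = w^3, dv = cos(w) dw).
An antiderivative is F(w) = w**3*sin(w) + 3*w**2*cos(w) - 6*w*sin(w) - 6*cos(w).
Then F(pi/3) - F(0) = (-sqrt(3)*pi - 3 + sqrt(3)*pi**3/54 + pi**2/6) - (-6) = -sqrt(3)*pi + sqrt(3)*pi**3/54 + pi**2/6 + 3.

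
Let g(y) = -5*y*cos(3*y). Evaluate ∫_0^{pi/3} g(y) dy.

10/9

Integrate by parts once (u = y, dv = -5*cos(3*y) dy).
An antiderivative is F(y) = -5*y*sin(3*y)/3 - 5*cos(3*y)/9.
Then F(pi/3) - F(0) = (5/9) - (-5/9) = 10/9.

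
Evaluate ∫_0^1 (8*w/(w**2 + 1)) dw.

Let u = w**2 + 1, so du = 2*w dw. When w = 0, u = 1; when w = 1, u = 2.
The integral becomes 4·∫ 1/u du from 1 to 2, with antiderivative 4*log(u).
Back in w: F(w) = 4*log(w**2 + 1).
Then F(1) - F(0) = (log(16)) - (0) = log(16).

log(16)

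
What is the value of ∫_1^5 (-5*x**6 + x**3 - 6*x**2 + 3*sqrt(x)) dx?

-391278/7 + 10*sqrt(5)

By the power rule, an antiderivative is F(x) = -5*x**7/7 + x**4/4 + 2*x**(3/2) - 2*x**3.
Then F(5) - F(1) = (-1565125/28 + 10*sqrt(5)) - (-13/28) = -391278/7 + 10*sqrt(5).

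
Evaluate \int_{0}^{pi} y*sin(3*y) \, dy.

Integrate by parts once (u = y, dv = sin(3*y) dy).
An antiderivative is F(y) = -y*cos(3*y)/3 + sin(3*y)/9.
Then F(pi) - F(0) = (pi/3) - (0) = pi/3.

pi/3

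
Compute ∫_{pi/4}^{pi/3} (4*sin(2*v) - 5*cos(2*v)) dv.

7/2 - 5*sqrt(3)/4

An antiderivative is F(v) = -5*sin(2*v)/2 - 2*cos(2*v).
Then F(pi/3) - F(pi/4) = (1 - 5*sqrt(3)/4) - (-5/2) = 7/2 - 5*sqrt(3)/4.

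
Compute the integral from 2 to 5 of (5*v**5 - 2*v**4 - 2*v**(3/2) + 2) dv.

-20*sqrt(5) + 16*sqrt(2)/5 + 117363/10

By the power rule, an antiderivative is F(v) = 5*v**6/6 - 4*v**(5/2)/5 - 2*v**5/5 + 2*v.
Then F(5) - F(2) = (70685/6 - 20*sqrt(5)) - (668/15 - 16*sqrt(2)/5) = -20*sqrt(5) + 16*sqrt(2)/5 + 117363/10.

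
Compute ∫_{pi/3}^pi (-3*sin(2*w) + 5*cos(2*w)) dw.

An antiderivative is F(w) = 5*sin(2*w)/2 + 3*cos(2*w)/2.
Then F(pi) - F(pi/3) = (3/2) - (-3/4 + 5*sqrt(3)/4) = 9/4 - 5*sqrt(3)/4.

9/4 - 5*sqrt(3)/4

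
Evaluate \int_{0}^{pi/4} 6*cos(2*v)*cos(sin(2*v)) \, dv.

3*sin(1)

Let u = sin(2*v), so du = 2*cos(2*v) dv. When v = 0, u = 0; when v = pi/4, u = 1.
The integral becomes 3·∫ cos(u) du from 0 to 1, with antiderivative 3*sin(u).
Back in v: F(v) = 3*sin(sin(2*v)).
Then F(pi/4) - F(0) = (3*sin(1)) - (0) = 3*sin(1).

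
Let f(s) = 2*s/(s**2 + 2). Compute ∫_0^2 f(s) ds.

log(3)

Let u = s**2 + 2, so du = 2*s ds. When s = 0, u = 2; when s = 2, u = 6.
The integral becomes ∫ 1/u du from 2 to 6, with antiderivative log(u).
Back in s: F(s) = log(s**2 + 2).
Then F(2) - F(0) = (log(6)) - (log(2)) = log(3).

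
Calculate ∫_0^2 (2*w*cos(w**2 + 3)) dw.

-sin(3) + sin(7)

Let u = w**2 + 3, so du = 2*w dw. When w = 0, u = 3; when w = 2, u = 7.
The integral becomes ∫ cos(u) du from 3 to 7, with antiderivative sin(u).
Back in w: F(w) = sin(w**2 + 3).
Then F(2) - F(0) = (sin(7)) - (sin(3)) = -sin(3) + sin(7).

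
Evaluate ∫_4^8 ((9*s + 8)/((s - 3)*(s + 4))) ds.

-4*log(2) + 4*log(3) + 5*log(5)

Factor the denominator: s**2 + s - 12 = (s + 4)(s - 3).
Partial fractions: (9*s + 8)/((s - 3)*(s + 4)) = 4/(s + 4) + 5/(s - 3).
An antiderivative is F(s) = 5*log(s - 3) + 4*log(s + 4).
Then F(8) - F(4) = (4*log(3) + 8*log(2) + 5*log(5)) - (12*log(2)) = -4*log(2) + 4*log(3) + 5*log(5).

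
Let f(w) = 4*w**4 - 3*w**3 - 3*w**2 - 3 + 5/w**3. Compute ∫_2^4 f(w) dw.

88331/160

By the power rule, an antiderivative is F(w) = 4*w**5/5 - 3*w**4/4 - w**3 - 3*w - 5/(2*w**2).
Then F(4) - F(2) = (88167/160) - (-41/40) = 88331/160.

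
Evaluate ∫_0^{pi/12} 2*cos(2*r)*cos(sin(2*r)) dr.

sin(1/2)

Let u = sin(2*r), so du = 2*cos(2*r) dr. When r = 0, u = 0; when r = pi/12, u = 1/2.
The integral becomes ∫ cos(u) du from 0 to 1/2, with antiderivative sin(u).
Back in r: F(r) = sin(sin(2*r)).
Then F(pi/12) - F(0) = (sin(1/2)) - (0) = sin(1/2).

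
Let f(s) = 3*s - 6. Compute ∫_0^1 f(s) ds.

-9/2

By the power rule, an antiderivative is F(s) = 3*s**2/2 - 6*s.
Then F(1) - F(0) = (-9/2) - (0) = -9/2.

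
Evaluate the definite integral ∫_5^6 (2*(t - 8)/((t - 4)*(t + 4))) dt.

-6*log(3) + 2*log(2) + 3*log(5)

Factor the denominator: t**2 - 16 = (t + 4)(t - 4).
Partial fractions: 2*(t - 8)/((t - 4)*(t + 4)) = 3/(t + 4) - 1/(t - 4).
An antiderivative is F(t) = -log(t - 4) + 3*log(t + 4).
Then F(6) - F(5) = (2*log(2) + 3*log(5)) - (6*log(3)) = -6*log(3) + 2*log(2) + 3*log(5).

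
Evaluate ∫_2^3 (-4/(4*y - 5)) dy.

log(3/7)

An antiderivative is F(y) = -log(4*y - 5).
Then F(3) - F(2) = (-log(7)) - (-log(3)) = log(3/7).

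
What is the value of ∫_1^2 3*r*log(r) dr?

Integrate by parts once (u = ln r, dv = 3*r dr).
An antiderivative is F(r) = 3*r**2*(2*log(r) - 1)/4.
Then F(2) - F(1) = (-3 + log(64)) - (-3/4) = -9/4 + log(64).

-9/4 + log(64)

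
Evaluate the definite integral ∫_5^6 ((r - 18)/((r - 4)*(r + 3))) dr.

-11*log(2) + 6*log(3)

Factor the denominator: r**2 - r - 12 = (r + 3)(r - 4).
Partial fractions: (r - 18)/((r - 4)*(r + 3)) = 3/(r + 3) - 2/(r - 4).
An antiderivative is F(r) = -2*log(r - 4) + 3*log(r + 3).
Then F(6) - F(5) = (-2*log(2) + 6*log(3)) - (9*log(2)) = -11*log(2) + 6*log(3).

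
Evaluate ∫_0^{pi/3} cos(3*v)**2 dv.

pi/6

Use the identity cos^2(3*v) = (1 + cos(6*v))/2.
An antiderivative is F(v) = v/2 + sin(6*v)/12.
Then F(pi/3) - F(0) = (pi/6) - (0) = pi/6.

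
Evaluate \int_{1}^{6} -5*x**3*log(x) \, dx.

-1620*log(3) - 1620*log(2) + 6475/16

Integrate by parts once (u = ln x, dv = -5*x**3 dx).
An antiderivative is F(x) = -5*x**4*(4*log(x) - 1)/16.
Then F(6) - F(1) = (-1620*log(3) - 1620*log(2) + 405) - (5/16) = -1620*log(3) - 1620*log(2) + 6475/16.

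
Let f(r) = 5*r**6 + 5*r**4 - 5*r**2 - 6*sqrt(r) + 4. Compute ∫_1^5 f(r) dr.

1233544/21 - 20*sqrt(5)

By the power rule, an antiderivative is F(r) = 5*r**7/7 + r**5 - 4*r**(3/2) - 5*r**3/3 + 4*r.
Then F(5) - F(1) = (1233545/21 - 20*sqrt(5)) - (1/21) = 1233544/21 - 20*sqrt(5).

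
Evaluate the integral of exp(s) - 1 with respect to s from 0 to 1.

-2 + E

An antiderivative is F(s) = -s + exp(s).
Then F(1) - F(0) = (-1 + E) - (1) = -2 + E.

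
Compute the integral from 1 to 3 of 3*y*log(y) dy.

-6 + 27*log(3)/2

Integrate by parts once (u = ln y, dv = 3*y dy).
An antiderivative is F(y) = 3*y**2*(2*log(y) - 1)/4.
Then F(3) - F(1) = (-27/4 + 27*log(3)/2) - (-3/4) = -6 + 27*log(3)/2.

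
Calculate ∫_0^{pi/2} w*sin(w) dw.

1

Integrate by parts once (u = w, dv = sin(w) dw).
An antiderivative is F(w) = -w*cos(w) + sin(w).
Then F(pi/2) - F(0) = (1) - (0) = 1.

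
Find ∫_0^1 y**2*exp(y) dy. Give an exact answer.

-2 + E

Integrate by parts twice (u = y^2, dv = exp(y) dy).
An antiderivative is F(y) = (y**2 - 2*y + 2)*exp(y).
Then F(1) - F(0) = (E) - (2) = -2 + E.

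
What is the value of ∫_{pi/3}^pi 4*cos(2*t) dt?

-sqrt(3)

An antiderivative is F(t) = 2*sin(2*t).
Then F(pi) - F(pi/3) = (0) - (sqrt(3)) = -sqrt(3).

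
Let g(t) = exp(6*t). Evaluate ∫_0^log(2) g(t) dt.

21/2

Let u = exp(t), so du = exp(t) dt. When t = 0, u = 1; when t = log(2), u = 2.
The integral becomes ∫ u**5 du from 1 to 2, with antiderivative u**6/6.
Back in t: F(t) = exp(6*t)/6.
Then F(log(2)) - F(0) = (32/3) - (1/6) = 21/2.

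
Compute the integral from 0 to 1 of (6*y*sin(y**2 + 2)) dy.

Let u = y**2 + 2, so du = 2*y dy. When y = 0, u = 2; when y = 1, u = 3.
The integral becomes 3·∫ sin(u) du from 2 to 3, with antiderivative -3*cos(u).
Back in y: F(y) = -3*cos(y**2 + 2).
Then F(1) - F(0) = (-3*cos(3)) - (-3*cos(2)) = 3*cos(2) - 3*cos(3).

3*cos(2) - 3*cos(3)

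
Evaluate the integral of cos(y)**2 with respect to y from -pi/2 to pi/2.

pi/2

Use the identity cos^2(y) = (1 + cos(2*y))/2.
An antiderivative is F(y) = y/2 + sin(2*y)/4.
Then F(pi/2) - F(-pi/2) = (pi/4) - (-pi/4) = pi/2.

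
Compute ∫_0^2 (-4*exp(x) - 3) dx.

An antiderivative is F(x) = -3*x - 4*exp(x).
Then F(2) - F(0) = (-4*exp(2) - 6) - (-4) = -4*exp(2) - 2.

-4*exp(2) - 2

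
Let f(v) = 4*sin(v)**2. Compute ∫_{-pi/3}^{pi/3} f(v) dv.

-sqrt(3) + 4*pi/3

Use the identity sin^2(v) = (1 - cos(2*v))/2.
An antiderivative is F(v) = 2*v - sin(2*v).
Then F(pi/3) - F(-pi/3) = (-sqrt(3)/2 + 2*pi/3) - (-2*pi/3 + sqrt(3)/2) = -sqrt(3) + 4*pi/3.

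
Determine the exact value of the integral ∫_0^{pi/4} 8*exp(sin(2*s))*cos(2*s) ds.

Let u = sin(2*s), so du = 2*cos(2*s) ds. When s = 0, u = 0; when s = pi/4, u = 1.
The integral becomes 4·∫ exp(u) du from 0 to 1, with antiderivative 4*exp(u).
Back in s: F(s) = 4*exp(sin(2*s)).
Then F(pi/4) - F(0) = (4*E) - (4) = -4 + 4*E.

-4 + 4*E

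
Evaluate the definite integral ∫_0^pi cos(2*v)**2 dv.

Use the identity cos^2(2*v) = (1 + cos(4*v))/2.
An antiderivative is F(v) = v/2 + sin(4*v)/8.
Then F(pi) - F(0) = (pi/2) - (0) = pi/2.

pi/2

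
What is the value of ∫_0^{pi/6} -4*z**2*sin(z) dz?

Integrate by parts twice (u = z^2, dv = -4*sin(z) dz).
An antiderivative is F(z) = 4*z**2*cos(z) - 8*z*sin(z) - 8*cos(z).
Then F(pi/6) - F(0) = (-4*sqrt(3) - 2*pi/3 + sqrt(3)*pi**2/18) - (-8) = -4*sqrt(3) - 2*pi/3 + sqrt(3)*pi**2/18 + 8.

-4*sqrt(3) - 2*pi/3 + sqrt(3)*pi**2/18 + 8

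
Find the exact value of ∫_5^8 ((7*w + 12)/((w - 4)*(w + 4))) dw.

-2*log(3) + 14*log(2)

Factor the denominator: w**2 - 16 = (w + 4)(w - 4).
Partial fractions: (7*w + 12)/((w - 4)*(w + 4)) = 2/(w + 4) + 5/(w - 4).
An antiderivative is F(w) = 5*log(w - 4) + 2*log(w + 4).
Then F(8) - F(5) = (2*log(3) + 14*log(2)) - (log(81)) = -2*log(3) + 14*log(2).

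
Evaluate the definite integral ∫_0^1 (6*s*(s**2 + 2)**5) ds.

Let u = s**2 + 2, so du = 2*s ds. When s = 0, u = 2; when s = 1, u = 3.
The integral becomes 3·∫ u**5 du from 2 to 3, with antiderivative u**6/2.
Back in s: F(s) = (s**2 + 2)**6/2.
Then F(1) - F(0) = (729/2) - (32) = 665/2.

665/2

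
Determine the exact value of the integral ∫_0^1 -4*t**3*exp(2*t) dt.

-exp(2)/2 - 3/2

Integrate by parts 3 times (u = t^3, dv = -4*exp(2*t) dt).
An antiderivative is F(t) = (-4*t**3 + 6*t**2 - 6*t + 3)*exp(2*t)/2.
Then F(1) - F(0) = (-exp(2)/2) - (3/2) = -exp(2)/2 - 3/2.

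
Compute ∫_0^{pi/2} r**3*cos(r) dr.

-3*pi + pi**3/8 + 6

Integrate by parts 3 times (u = r^3, dv = cos(r) dr).
An antiderivative is F(r) = r**3*sin(r) + 3*r**2*cos(r) - 6*r*sin(r) - 6*cos(r).
Then F(pi/2) - F(0) = (pi*(-24 + pi**2)/8) - (-6) = -3*pi + pi**3/8 + 6.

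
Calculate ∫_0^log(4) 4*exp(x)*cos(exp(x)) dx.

-4*sin(1) + 4*sin(4)

Let u = exp(x), so du = exp(x) dx. When x = 0, u = 1; when x = log(4), u = 4.
The integral becomes 4·∫ cos(u) du from 1 to 4, with antiderivative 4*sin(u).
Back in x: F(x) = 4*sin(exp(x)).
Then F(log(4)) - F(0) = (4*sin(4)) - (4*sin(1)) = -4*sin(1) + 4*sin(4).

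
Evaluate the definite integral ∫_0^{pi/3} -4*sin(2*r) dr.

-3

An antiderivative is F(r) = 2*cos(2*r).
Then F(pi/3) - F(0) = (-1) - (2) = -3.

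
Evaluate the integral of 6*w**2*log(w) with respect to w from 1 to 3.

-52/3 + 54*log(3)

Integrate by parts once (u = ln w, dv = 6*w**2 dw).
An antiderivative is F(w) = 2*w**3*(3*log(w) - 1)/3.
Then F(3) - F(1) = (-18 + 54*log(3)) - (-2/3) = -52/3 + 54*log(3).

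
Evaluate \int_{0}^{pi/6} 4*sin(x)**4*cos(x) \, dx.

1/40

Let u = sin(x), so du = cos(x) dx. When x = 0, u = 0; when x = pi/6, u = 1/2.
The integral becomes 4·∫ u**4 du from 0 to 1/2, with antiderivative 4*u**5/5.
Back in x: F(x) = 4*sin(x)**5/5.
Then F(pi/6) - F(0) = (1/40) - (0) = 1/40.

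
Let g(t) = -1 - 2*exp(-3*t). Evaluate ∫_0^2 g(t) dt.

An antiderivative is F(t) = -t + 2*exp(-3*t)/3.
Then F(2) - F(0) = (-2 + 2*exp(-6)/3) - (2/3) = -8/3 + 2*exp(-6)/3.

-8/3 + 2*exp(-6)/3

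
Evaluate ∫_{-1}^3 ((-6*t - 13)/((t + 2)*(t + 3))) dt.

Factor the denominator: t**2 + 5*t + 6 = (t + 3)(t + 2).
Partial fractions: (-6*t - 13)/((t + 2)*(t + 3)) = -5/(t + 3) - 1/(t + 2).
An antiderivative is F(t) = -log(t + 2) - 5*log(t + 3).
Then F(3) - F(-1) = (-5*log(3) - 5*log(2) - log(5)) - (-log(32)) = -5*log(3) - log(5).

-5*log(3) - log(5)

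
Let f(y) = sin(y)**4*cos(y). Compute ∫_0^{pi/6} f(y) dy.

1/160

Let u = sin(y), so du = cos(y) dy. When y = 0, u = 0; when y = pi/6, u = 1/2.
The integral becomes ∫ u**4 du from 0 to 1/2, with antiderivative u**5/5.
Back in y: F(y) = sin(y)**5/5.
Then F(pi/6) - F(0) = (1/160) - (0) = 1/160.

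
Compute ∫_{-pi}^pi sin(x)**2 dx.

pi

Use the identity sin^2(x) = (1 - cos(2*x))/2.
An antiderivative is F(x) = x/2 - sin(2*x)/4.
Then F(pi) - F(-pi) = (pi/2) - (-pi/2) = pi.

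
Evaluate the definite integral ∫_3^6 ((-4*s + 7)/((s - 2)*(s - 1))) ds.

Factor the denominator: s**2 - 3*s + 2 = (s - 1)(s - 2).
Partial fractions: (-4*s + 7)/((s - 2)*(s - 1)) = -3/(s - 1) - 1/(s - 2).
An antiderivative is F(s) = -log(s - 2) - 3*log(s - 1).
Then F(6) - F(3) = (-3*log(5) - 2*log(2)) - (-log(8)) = -3*log(5) + log(2).

-3*log(5) + log(2)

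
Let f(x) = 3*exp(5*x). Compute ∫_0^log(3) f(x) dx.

Let u = exp(x), so du = exp(x) dx. When x = 0, u = 1; when x = log(3), u = 3.
The integral becomes 3·∫ u**4 du from 1 to 3, with antiderivative 3*u**5/5.
Back in x: F(x) = 3*exp(5*x)/5.
Then F(log(3)) - F(0) = (729/5) - (3/5) = 726/5.

726/5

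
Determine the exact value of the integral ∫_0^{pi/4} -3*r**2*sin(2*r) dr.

Integrate by parts twice (u = r^2, dv = -3*sin(2*r) dr).
An antiderivative is F(r) = 3*r**2*cos(2*r)/2 - 3*r*sin(2*r)/2 - 3*cos(2*r)/4.
Then F(pi/4) - F(0) = (-3*pi/8) - (-3/4) = 3/4 - 3*pi/8.

3/4 - 3*pi/8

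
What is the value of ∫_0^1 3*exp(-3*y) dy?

An antiderivative is F(y) = -exp(-3*y).
Then F(1) - F(0) = (-exp(-3)) - (-1) = 1 - exp(-3).

1 - exp(-3)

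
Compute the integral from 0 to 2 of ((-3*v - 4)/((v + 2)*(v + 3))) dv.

-5*log(5) + 2*log(2) + 5*log(3)

Factor the denominator: v**2 + 5*v + 6 = (v + 3)(v + 2).
Partial fractions: (-3*v - 4)/((v + 2)*(v + 3)) = -5/(v + 3) + 2/(v + 2).
An antiderivative is F(v) = 2*log(v + 2) - 5*log(v + 3).
Then F(2) - F(0) = (-5*log(5) + 4*log(2)) - (-5*log(3) + 2*log(2)) = -5*log(5) + 2*log(2) + 5*log(3).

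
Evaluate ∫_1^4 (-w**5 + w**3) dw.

By the power rule, an antiderivative is F(w) = -w**6/6 + w**4/4.
Then F(4) - F(1) = (-1856/3) - (1/12) = -2475/4.

-2475/4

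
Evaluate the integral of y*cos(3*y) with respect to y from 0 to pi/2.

Integrate by parts once (u = y, dv = cos(3*y) dy).
An antiderivative is F(y) = y*sin(3*y)/3 + cos(3*y)/9.
Then F(pi/2) - F(0) = (-pi/6) - (1/9) = -pi/6 - 1/9.

-pi/6 - 1/9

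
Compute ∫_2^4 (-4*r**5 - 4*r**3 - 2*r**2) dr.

By the power rule, an antiderivative is F(r) = -2*r**6/3 - r**4 - 2*r**3/3.
Then F(4) - F(2) = (-9088/3) - (-64) = -8896/3.

-8896/3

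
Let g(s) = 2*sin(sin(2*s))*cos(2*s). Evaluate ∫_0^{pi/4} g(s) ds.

Let u = sin(2*s), so du = 2*cos(2*s) ds. When s = 0, u = 0; when s = pi/4, u = 1.
The integral becomes ∫ sin(u) du from 0 to 1, with antiderivative -cos(u).
Back in s: F(s) = -cos(sin(2*s)).
Then F(pi/4) - F(0) = (-cos(1)) - (-1) = 1 - cos(1).

1 - cos(1)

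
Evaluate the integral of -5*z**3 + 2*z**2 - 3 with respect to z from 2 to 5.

By the power rule, an antiderivative is F(z) = -5*z**4/4 + 2*z**3/3 - 3*z.
Then F(5) - F(2) = (-8555/12) - (-62/3) = -2769/4.

-2769/4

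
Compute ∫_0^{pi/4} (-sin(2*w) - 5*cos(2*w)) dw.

An antiderivative is F(w) = -5*sin(2*w)/2 + cos(2*w)/2.
Then F(pi/4) - F(0) = (-5/2) - (1/2) = -3.

-3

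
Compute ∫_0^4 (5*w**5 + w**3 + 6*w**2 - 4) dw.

By the power rule, an antiderivative is F(w) = 5*w**6/6 + w**4/4 + 2*w**3 - 4*w.
Then F(4) - F(0) = (10768/3) - (0) = 10768/3.

10768/3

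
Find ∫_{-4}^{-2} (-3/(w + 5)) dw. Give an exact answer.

-log(27)

An antiderivative is F(w) = -3*log(w + 5).
Then F(-2) - F(-4) = (-log(27)) - (0) = -log(27).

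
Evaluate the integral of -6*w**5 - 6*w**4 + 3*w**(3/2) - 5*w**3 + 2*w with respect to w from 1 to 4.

-111783/20

By the power rule, an antiderivative is F(w) = -w**6 + 6*w**(5/2)/5 - 6*w**5/5 - 5*w**4/4 + w**2.
Then F(4) - F(1) = (-27952/5) - (-5/4) = -111783/20.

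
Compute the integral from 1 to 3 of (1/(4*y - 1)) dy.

An antiderivative is F(y) = log(4*y - 1)/4.
Then F(3) - F(1) = (log(11)/4) - (log(3)/4) = -log(3)/4 + log(11)/4.

-log(3)/4 + log(11)/4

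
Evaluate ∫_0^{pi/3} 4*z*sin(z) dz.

-2*pi/3 + 2*sqrt(3)

Integrate by parts once (u = z, dv = 4*sin(z) dz).
An antiderivative is F(z) = -4*z*cos(z) + 4*sin(z).
Then F(pi/3) - F(0) = (-2*pi/3 + 2*sqrt(3)) - (0) = -2*pi/3 + 2*sqrt(3).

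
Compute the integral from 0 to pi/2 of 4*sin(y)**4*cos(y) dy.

Let u = sin(y), so du = cos(y) dy. When y = 0, u = 0; when y = pi/2, u = 1.
The integral becomes 4·∫ u**4 du from 0 to 1, with antiderivative 4*u**5/5.
Back in y: F(y) = 4*sin(y)**5/5.
Then F(pi/2) - F(0) = (4/5) - (0) = 4/5.

4/5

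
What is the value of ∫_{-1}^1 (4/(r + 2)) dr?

An antiderivative is F(r) = 4*log(r + 2).
Then F(1) - F(-1) = (log(81)) - (0) = log(81).

log(81)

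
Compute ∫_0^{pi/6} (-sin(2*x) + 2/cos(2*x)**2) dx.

An antiderivative is F(x) = cos(2*x)/2 + tan(2*x).
Then F(pi/6) - F(0) = (1/4 + sqrt(3)) - (1/2) = -1/4 + sqrt(3).

-1/4 + sqrt(3)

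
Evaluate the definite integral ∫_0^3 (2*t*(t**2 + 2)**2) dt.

441

Let u = t**2 + 2, so du = 2*t dt. When t = 0, u = 2; when t = 3, u = 11.
The integral becomes ∫ u**2 du from 2 to 11, with antiderivative u**3/3.
Back in t: F(t) = (t**2 + 2)**3/3.
Then F(3) - F(0) = (1331/3) - (8/3) = 441.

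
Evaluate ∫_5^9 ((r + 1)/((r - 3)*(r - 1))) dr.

Factor the denominator: r**2 - 4*r + 3 = (r - 1)(r - 3).
Partial fractions: (r + 1)/((r - 3)*(r - 1)) = -1/(r - 1) + 2/(r - 3).
An antiderivative is F(r) = 2*log(r - 3) - log(r - 1).
Then F(9) - F(5) = (log(9/2)) - (0) = log(9/2).

log(9/2)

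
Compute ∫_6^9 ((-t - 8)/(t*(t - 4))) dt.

-3*log(5) + log(2) + 2*log(3)

Factor the denominator: t**2 - 4*t = t(t - 4).
Partial fractions: (-t - 8)/(t*(t - 4)) = 2/t - 3/(t - 4).
An antiderivative is F(t) = 2*log(t) - 3*log(t - 4).
Then F(9) - F(6) = (-3*log(5) + 4*log(3)) - (log(9/2)) = -3*log(5) + log(2) + 2*log(3).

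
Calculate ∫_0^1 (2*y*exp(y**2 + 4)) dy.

Let u = y**2 + 4, so du = 2*y dy. When y = 0, u = 4; when y = 1, u = 5.
The integral becomes ∫ exp(u) du from 4 to 5, with antiderivative exp(u).
Back in y: F(y) = exp(y**2 + 4).
Then F(1) - F(0) = (exp(5)) - (exp(4)) = -exp(4) + exp(5).

-exp(4) + exp(5)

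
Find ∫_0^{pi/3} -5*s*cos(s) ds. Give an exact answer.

Integrate by parts once (u = s, dv = -5*cos(s) ds).
An antiderivative is F(s) = -5*s*sin(s) - 5*cos(s).
Then F(pi/3) - F(0) = (-5*sqrt(3)*pi/6 - 5/2) - (-5) = -5*sqrt(3)*pi/6 + 5/2.

-5*sqrt(3)*pi/6 + 5/2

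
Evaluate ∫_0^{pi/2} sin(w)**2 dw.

Use the identity sin^2(w) = (1 - cos(2*w))/2.
An antiderivative is F(w) = w/2 - sin(2*w)/4.
Then F(pi/2) - F(0) = (pi/4) - (0) = pi/4.

pi/4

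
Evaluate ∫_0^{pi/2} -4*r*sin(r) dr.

Integrate by parts once (u = r, dv = -4*sin(r) dr).
An antiderivative is F(r) = 4*r*cos(r) - 4*sin(r).
Then F(pi/2) - F(0) = (-4) - (0) = -4.

-4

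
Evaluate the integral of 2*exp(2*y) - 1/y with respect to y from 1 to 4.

-exp(2) - log(4) + exp(8)

An antiderivative is F(y) = exp(2*y) - log(y).
Then F(4) - F(1) = (-log(4) + exp(8)) - (exp(2)) = -exp(2) - log(4) + exp(8).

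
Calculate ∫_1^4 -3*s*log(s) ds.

Integrate by parts once (u = ln s, dv = -3*s ds).
An antiderivative is F(s) = -3*s**2*(2*log(s) - 1)/4.
Then F(4) - F(1) = (12 - 48*log(2)) - (3/4) = 45/4 - 48*log(2).

45/4 - 48*log(2)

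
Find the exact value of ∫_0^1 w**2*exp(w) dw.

-2 + E

Integrate by parts twice (u = w^2, dv = exp(w) dw).
An antiderivative is F(w) = (w**2 - 2*w + 2)*exp(w).
Then F(1) - F(0) = (E) - (2) = -2 + E.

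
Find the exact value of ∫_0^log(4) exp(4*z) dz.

255/4

Let u = exp(z), so du = exp(z) dz. When z = 0, u = 1; when z = log(4), u = 4.
The integral becomes ∫ u**3 du from 1 to 4, with antiderivative u**4/4.
Back in z: F(z) = exp(4*z)/4.
Then F(log(4)) - F(0) = (64) - (1/4) = 255/4.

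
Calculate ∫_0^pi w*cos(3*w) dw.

-2/9

Integrate by parts once (u = w, dv = cos(3*w) dw).
An antiderivative is F(w) = w*sin(3*w)/3 + cos(3*w)/9.
Then F(pi) - F(0) = (-1/9) - (1/9) = -2/9.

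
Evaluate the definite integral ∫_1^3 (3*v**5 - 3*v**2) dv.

338

By the power rule, an antiderivative is F(v) = v**6/2 - v**3.
Then F(3) - F(1) = (675/2) - (-1/2) = 338.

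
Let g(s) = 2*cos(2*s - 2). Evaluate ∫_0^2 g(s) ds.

Let u = 2*s - 2, so du = 2 ds. When s = 0, u = -2; when s = 2, u = 2.
The integral becomes ∫ cos(u) du from -2 to 2, with antiderivative sin(u).
Back in s: F(s) = sin(2*s - 2).
Then F(2) - F(0) = (sin(2)) - (-sin(2)) = 2*sin(2).

2*sin(2)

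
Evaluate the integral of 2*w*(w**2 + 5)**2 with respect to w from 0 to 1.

91/3

Let u = w**2 + 5, so du = 2*w dw. When w = 0, u = 5; when w = 1, u = 6.
The integral becomes ∫ u**2 du from 5 to 6, with antiderivative u**3/3.
Back in w: F(w) = (w**2 + 5)**3/3.
Then F(1) - F(0) = (72) - (125/3) = 91/3.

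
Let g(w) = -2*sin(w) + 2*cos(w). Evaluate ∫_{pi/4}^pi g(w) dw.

An antiderivative is F(w) = 2*sin(w) + 2*cos(w).
Then F(pi) - F(pi/4) = (-2) - (2*sqrt(2)) = -2*sqrt(2) - 2.

-2*sqrt(2) - 2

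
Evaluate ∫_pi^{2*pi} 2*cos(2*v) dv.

0

An antiderivative is F(v) = sin(2*v).
Then F(2*pi) - F(pi) = (0) - (0) = 0.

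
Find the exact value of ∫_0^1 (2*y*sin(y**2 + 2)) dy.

Let u = y**2 + 2, so du = 2*y dy. When y = 0, u = 2; when y = 1, u = 3.
The integral becomes ∫ sin(u) du from 2 to 3, with antiderivative -cos(u).
Back in y: F(y) = -cos(y**2 + 2).
Then F(1) - F(0) = (-cos(3)) - (-cos(2)) = cos(2) - cos(3).

cos(2) - cos(3)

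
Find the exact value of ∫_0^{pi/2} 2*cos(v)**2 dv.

pi/2

Use the identity cos^2(v) = (1 + cos(2*v))/2.
An antiderivative is F(v) = v + sin(2*v)/2.
Then F(pi/2) - F(0) = (pi/2) - (0) = pi/2.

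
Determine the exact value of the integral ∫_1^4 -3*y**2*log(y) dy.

Integrate by parts once (u = ln y, dv = -3*y**2 dy).
An antiderivative is F(y) = -y**3*(3*log(y) - 1)/3.
Then F(4) - F(1) = (64/3 - 128*log(2)) - (1/3) = 21 - 128*log(2).

21 - 128*log(2)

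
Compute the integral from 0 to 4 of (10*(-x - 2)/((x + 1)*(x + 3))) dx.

-5*log(7) - 5*log(5) + 5*log(3)

Factor the denominator: x**2 + 4*x + 3 = (x + 3)(x + 1).
Partial fractions: 10*(-x - 2)/((x + 1)*(x + 3)) = -5/(x + 3) - 5/(x + 1).
An antiderivative is F(x) = -5*log(x + 1) - 5*log(x + 3).
Then F(4) - F(0) = (-5*log(7) - 5*log(5)) - (-5*log(3)) = -5*log(7) - 5*log(5) + 5*log(3).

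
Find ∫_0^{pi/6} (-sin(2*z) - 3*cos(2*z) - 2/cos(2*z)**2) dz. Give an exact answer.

An antiderivative is F(z) = -3*sin(2*z)/2 + cos(2*z)/2 - tan(2*z).
Then F(pi/6) - F(0) = (1/4 - 7*sqrt(3)/4) - (1/2) = -7*sqrt(3)/4 - 1/4.

-7*sqrt(3)/4 - 1/4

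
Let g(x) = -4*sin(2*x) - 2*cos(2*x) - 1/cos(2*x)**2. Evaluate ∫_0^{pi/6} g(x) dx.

An antiderivative is F(x) = -sin(2*x) + 2*cos(2*x) - tan(2*x)/2.
Then F(pi/6) - F(0) = (1 - sqrt(3)) - (2) = -sqrt(3) - 1.

-sqrt(3) - 1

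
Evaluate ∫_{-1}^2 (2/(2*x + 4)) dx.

log(4)

An antiderivative is F(x) = log(2*x + 4).
Then F(2) - F(-1) = (log(8)) - (log(2)) = log(4).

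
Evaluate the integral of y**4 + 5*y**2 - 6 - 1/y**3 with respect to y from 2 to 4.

134227/480

By the power rule, an antiderivative is F(y) = y**5/5 + 5*y**3/3 - 6*y + 1/(2*y**2).
Then F(4) - F(2) = (137999/480) - (943/120) = 134227/480.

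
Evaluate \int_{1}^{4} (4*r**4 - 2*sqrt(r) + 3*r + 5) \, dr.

By the power rule, an antiderivative is F(r) = 4*r**5/5 - 4*r**(3/2)/3 + 3*r**2/2 + 5*r.
Then F(4) - F(1) = (12788/15) - (179/30) = 25397/30.

25397/30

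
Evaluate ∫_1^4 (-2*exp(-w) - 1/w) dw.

(-log(4**exp(4)) - 2*exp(3) + 2)*exp(-4)

An antiderivative is F(w) = -log(w) + 2*exp(-w).
Then F(4) - F(1) = ((2 - log(4**exp(4)))*exp(-4)) - (2*exp(-1)) = (-log(4**exp(4)) - 2*exp(3) + 2)*exp(-4).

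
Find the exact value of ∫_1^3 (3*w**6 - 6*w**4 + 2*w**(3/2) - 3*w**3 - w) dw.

By the power rule, an antiderivative is F(w) = 3*w**7/7 + 4*w**(5/2)/5 - 6*w**5/5 - 3*w**4/4 - w**2/2.
Then F(3) - F(1) = (36*sqrt(3)/5 + 81261/140) - (-171/140) = 36*sqrt(3)/5 + 20358/35.

36*sqrt(3)/5 + 20358/35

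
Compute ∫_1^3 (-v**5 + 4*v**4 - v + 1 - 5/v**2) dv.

By the power rule, an antiderivative is F(v) = -v**6/6 + 4*v**5/5 - v**2/2 + v + 5/v.
Then F(3) - F(1) = (1096/15) - (92/15) = 1004/15.

1004/15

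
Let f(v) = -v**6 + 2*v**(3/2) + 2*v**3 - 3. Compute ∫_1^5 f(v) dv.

-380148/35 + 20*sqrt(5)

By the power rule, an antiderivative is F(v) = -v**7/7 + 4*v**(5/2)/5 + v**4/2 - 3*v.
Then F(5) - F(1) = (-152085/14 + 20*sqrt(5)) - (-129/70) = -380148/35 + 20*sqrt(5).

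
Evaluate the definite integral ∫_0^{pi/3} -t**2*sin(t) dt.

-sqrt(3)*pi/3 + pi**2/18 + 1

Integrate by parts twice (u = t^2, dv = -sin(t) dt).
An antiderivative is F(t) = t**2*cos(t) - 2*t*sin(t) - 2*cos(t).
Then F(pi/3) - F(0) = (-sqrt(3)*pi/3 - 1 + pi**2/18) - (-2) = -sqrt(3)*pi/3 + pi**2/18 + 1.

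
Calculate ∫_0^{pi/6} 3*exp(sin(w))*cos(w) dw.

-3 + 3*exp(1/2)

Let u = sin(w), so du = cos(w) dw. When w = 0, u = 0; when w = pi/6, u = 1/2.
The integral becomes 3·∫ exp(u) du from 0 to 1/2, with antiderivative 3*exp(u).
Back in w: F(w) = 3*exp(sin(w)).
Then F(pi/6) - F(0) = (3*exp(1/2)) - (3) = -3 + 3*exp(1/2).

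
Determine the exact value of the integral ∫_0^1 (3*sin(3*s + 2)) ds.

Let u = 3*s + 2, so du = 3 ds. When s = 0, u = 2; when s = 1, u = 5.
The integral becomes ∫ sin(u) du from 2 to 5, with antiderivative -cos(u).
Back in s: F(s) = -cos(3*s + 2).
Then F(1) - F(0) = (-cos(5)) - (-cos(2)) = cos(2) - cos(5).

cos(2) - cos(5)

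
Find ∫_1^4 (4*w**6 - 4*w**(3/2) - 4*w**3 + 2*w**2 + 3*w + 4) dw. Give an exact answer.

By the power rule, an antiderivative is F(w) = 4*w**7/7 - 8*w**(5/2)/5 - w**4 + 2*w**3/3 + 3*w**2/2 + 4*w.
Then F(4) - F(1) = (959464/105) - (869/210) = 639353/70.

639353/70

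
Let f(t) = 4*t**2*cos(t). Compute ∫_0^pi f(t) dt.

-8*pi

Integrate by parts twice (u = t^2, dv = 4*cos(t) dt).
An antiderivative is F(t) = 4*t**2*sin(t) + 8*t*cos(t) - 8*sin(t).
Then F(pi) - F(0) = (-8*pi) - (0) = -8*pi.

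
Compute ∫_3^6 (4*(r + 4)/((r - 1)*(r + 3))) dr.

Factor the denominator: r**2 + 2*r - 3 = (r + 3)(r - 1).
Partial fractions: 4*(r + 4)/((r - 1)*(r + 3)) = -1/(r + 3) + 5/(r - 1).
An antiderivative is F(r) = 5*log(r - 1) - log(r + 3).
Then F(6) - F(3) = (-2*log(3) + 5*log(5)) - (log(16/3)) = -4*log(2) - log(3) + 5*log(5).

-4*log(2) - log(3) + 5*log(5)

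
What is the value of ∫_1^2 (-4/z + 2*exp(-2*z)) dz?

-4*log(2) - exp(-4) + exp(-2)

An antiderivative is F(z) = -4*log(z) - exp(-2*z).
Then F(2) - F(1) = (-4*log(2) - exp(-4)) - (-exp(-2)) = -4*log(2) - exp(-4) + exp(-2).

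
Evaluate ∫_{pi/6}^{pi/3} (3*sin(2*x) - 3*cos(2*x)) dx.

An antiderivative is F(x) = -3*sin(2*x)/2 - 3*cos(2*x)/2.
Then F(pi/3) - F(pi/6) = (3/4 - 3*sqrt(3)/4) - (-3*sqrt(3)/4 - 3/4) = 3/2.

3/2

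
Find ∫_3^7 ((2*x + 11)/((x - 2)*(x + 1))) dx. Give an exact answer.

-3*log(2) + 5*log(5)

Factor the denominator: x**2 - x - 2 = (x + 1)(x - 2).
Partial fractions: (2*x + 11)/((x - 2)*(x + 1)) = -3/(x + 1) + 5/(x - 2).
An antiderivative is F(x) = 5*log(x - 2) - 3*log(x + 1).
Then F(7) - F(3) = (-9*log(2) + 5*log(5)) - (-log(64)) = -3*log(2) + 5*log(5).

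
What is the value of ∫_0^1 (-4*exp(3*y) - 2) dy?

-4*exp(3)/3 - 2/3

An antiderivative is F(y) = -4*exp(3*y)/3 - 2*y.
Then F(1) - F(0) = (-4*exp(3)/3 - 2) - (-4/3) = -4*exp(3)/3 - 2/3.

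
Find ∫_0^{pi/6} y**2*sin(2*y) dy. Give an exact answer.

Integrate by parts twice (u = y^2, dv = sin(2*y) dy).
An antiderivative is F(y) = -y**2*cos(2*y)/2 + y*sin(2*y)/2 + cos(2*y)/4.
Then F(pi/6) - F(0) = (-pi**2/144 + 1/8 + sqrt(3)*pi/24) - (1/4) = -1/8 - pi**2/144 + sqrt(3)*pi/24.

-1/8 - pi**2/144 + sqrt(3)*pi/24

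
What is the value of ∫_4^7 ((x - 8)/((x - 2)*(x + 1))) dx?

-5*log(5) + 11*log(2)

Factor the denominator: x**2 - x - 2 = (x + 1)(x - 2).
Partial fractions: (x - 8)/((x - 2)*(x + 1)) = 3/(x + 1) - 2/(x - 2).
An antiderivative is F(x) = -2*log(x - 2) + 3*log(x + 1).
Then F(7) - F(4) = (-2*log(5) + 9*log(2)) - (-2*log(2) + 3*log(5)) = -5*log(5) + 11*log(2).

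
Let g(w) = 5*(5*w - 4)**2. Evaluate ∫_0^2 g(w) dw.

Let u = 5*w - 4, so du = 5 dw. When w = 0, u = -4; when w = 2, u = 6.
The integral becomes ∫ u**2 du from -4 to 6, with antiderivative u**3/3.
Back in w: F(w) = (5*w - 4)**3/3.
Then F(2) - F(0) = (72) - (-64/3) = 280/3.

280/3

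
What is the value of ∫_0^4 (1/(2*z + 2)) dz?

An antiderivative is F(z) = log(2*z + 2)/2.
Then F(4) - F(0) = (log(10)/2) - (log(2)/2) = log(5)/2.

log(5)/2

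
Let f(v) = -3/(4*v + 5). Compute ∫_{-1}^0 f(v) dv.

-3*log(5)/4

An antiderivative is F(v) = -3*log(4*v + 5)/4.
Then F(0) - F(-1) = (-3*log(5)/4) - (0) = -3*log(5)/4.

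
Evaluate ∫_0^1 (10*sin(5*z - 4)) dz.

Let u = 5*z - 4, so du = 5 dz. When z = 0, u = -4; when z = 1, u = 1.
The integral becomes 2·∫ sin(u) du from -4 to 1, with antiderivative -2*cos(u).
Back in z: F(z) = -2*cos(5*z - 4).
Then F(1) - F(0) = (-2*cos(1)) - (-2*cos(4)) = 2*cos(4) - 2*cos(1).

2*cos(4) - 2*cos(1)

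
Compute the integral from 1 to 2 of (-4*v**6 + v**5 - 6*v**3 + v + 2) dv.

-1135/14

By the power rule, an antiderivative is F(v) = -4*v**7/7 + v**6/6 - 3*v**4/2 + v**2/2 + 2*v.
Then F(2) - F(1) = (-1690/21) - (25/42) = -1135/14.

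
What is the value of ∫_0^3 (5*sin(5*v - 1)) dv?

Let u = 5*v - 1, so du = 5 dv. When v = 0, u = -1; when v = 3, u = 14.
The integral becomes ∫ sin(u) du from -1 to 14, with antiderivative -cos(u).
Back in v: F(v) = -cos(5*v - 1).
Then F(3) - F(0) = (-cos(14)) - (-cos(1)) = -cos(14) + cos(1).

-cos(14) + cos(1)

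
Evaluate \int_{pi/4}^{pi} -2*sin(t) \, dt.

-2 - sqrt(2)

An antiderivative is F(t) = 2*cos(t).
Then F(pi) - F(pi/4) = (-2) - (sqrt(2)) = -2 - sqrt(2).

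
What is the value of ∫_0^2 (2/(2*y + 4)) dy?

log(2)

Let u = 2*y + 4, so du = 2 dy. When y = 0, u = 4; when y = 2, u = 8.
The integral becomes ∫ 1/u du from 4 to 8, with antiderivative log(u).
Back in y: F(y) = log(2*y + 4).
Then F(2) - F(0) = (log(8)) - (log(4)) = log(2).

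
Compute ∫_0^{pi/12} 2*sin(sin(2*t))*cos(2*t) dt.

1 - cos(1/2)

Let u = sin(2*t), so du = 2*cos(2*t) dt. When t = 0, u = 0; when t = pi/12, u = 1/2.
The integral becomes ∫ sin(u) du from 0 to 1/2, with antiderivative -cos(u).
Back in t: F(t) = -cos(sin(2*t)).
Then F(pi/12) - F(0) = (-cos(1/2)) - (-1) = 1 - cos(1/2).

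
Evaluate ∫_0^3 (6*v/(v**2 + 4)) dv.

Let u = v**2 + 4, so du = 2*v dv. When v = 0, u = 4; when v = 3, u = 13.
The integral becomes 3·∫ 1/u du from 4 to 13, with antiderivative 3*log(u).
Back in v: F(v) = 3*log(v**2 + 4).
Then F(3) - F(0) = (3*log(13)) - (log(64)) = -6*log(2) + 3*log(13).

-6*log(2) + 3*log(13)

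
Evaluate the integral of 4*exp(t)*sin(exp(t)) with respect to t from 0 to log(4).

4*cos(1) - 4*cos(4)

Let u = exp(t), so du = exp(t) dt. When t = 0, u = 1; when t = log(4), u = 4.
The integral becomes 4·∫ sin(u) du from 1 to 4, with antiderivative -4*cos(u).
Back in t: F(t) = -4*cos(exp(t)).
Then F(log(4)) - F(0) = (-4*cos(4)) - (-4*cos(1)) = 4*cos(1) - 4*cos(4).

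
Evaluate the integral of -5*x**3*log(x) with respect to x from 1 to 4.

Integrate by parts once (u = ln x, dv = -5*x**3 dx).
An antiderivative is F(x) = -5*x**4*(4*log(x) - 1)/16.
Then F(4) - F(1) = (80 - 640*log(2)) - (5/16) = 1275/16 - 640*log(2).

1275/16 - 640*log(2)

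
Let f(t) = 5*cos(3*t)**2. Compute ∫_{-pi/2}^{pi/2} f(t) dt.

Use the identity cos^2(3*t) = (1 + cos(6*t))/2.
An antiderivative is F(t) = 5*t/2 + 5*sin(6*t)/12.
Then F(pi/2) - F(-pi/2) = (5*pi/4) - (-5*pi/4) = 5*pi/2.

5*pi/2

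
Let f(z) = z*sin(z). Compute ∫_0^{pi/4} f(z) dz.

sqrt(2)*(4 - pi)/8

Integrate by parts once (u = z, dv = sin(z) dz).
An antiderivative is F(z) = -z*cos(z) + sin(z).
Then F(pi/4) - F(0) = (sqrt(2)*(4 - pi)/8) - (0) = sqrt(2)*(4 - pi)/8.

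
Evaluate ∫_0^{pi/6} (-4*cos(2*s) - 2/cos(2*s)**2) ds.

-2*sqrt(3)

An antiderivative is F(s) = -2*sin(2*s) - tan(2*s).
Then F(pi/6) - F(0) = (-2*sqrt(3)) - (0) = -2*sqrt(3).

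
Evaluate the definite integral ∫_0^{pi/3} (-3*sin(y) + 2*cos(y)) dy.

An antiderivative is F(y) = 2*sin(y) + 3*cos(y).
Then F(pi/3) - F(0) = (3/2 + sqrt(3)) - (3) = -3/2 + sqrt(3).

-3/2 + sqrt(3)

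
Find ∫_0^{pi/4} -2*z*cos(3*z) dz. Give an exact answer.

-sqrt(2)*pi/12 + sqrt(2)/9 + 2/9

Integrate by parts once (u = z, dv = -2*cos(3*z) dz).
An antiderivative is F(z) = -2*z*sin(3*z)/3 - 2*cos(3*z)/9.
Then F(pi/4) - F(0) = (sqrt(2)*(4 - 3*pi)/36) - (-2/9) = -sqrt(2)*pi/12 + sqrt(2)/9 + 2/9.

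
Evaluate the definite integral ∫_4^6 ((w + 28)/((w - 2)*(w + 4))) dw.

-4*log(5) + 13*log(2)

Factor the denominator: w**2 + 2*w - 8 = (w + 4)(w - 2).
Partial fractions: (w + 28)/((w - 2)*(w + 4)) = -4/(w + 4) + 5/(w - 2).
An antiderivative is F(w) = 5*log(w - 2) - 4*log(w + 4).
Then F(6) - F(4) = (-4*log(5) + 6*log(2)) - (-7*log(2)) = -4*log(5) + 13*log(2).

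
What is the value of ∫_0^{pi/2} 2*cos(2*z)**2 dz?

pi/2

Use the identity cos^2(2*z) = (1 + cos(4*z))/2.
An antiderivative is F(z) = z + sin(4*z)/4.
Then F(pi/2) - F(0) = (pi/2) - (0) = pi/2.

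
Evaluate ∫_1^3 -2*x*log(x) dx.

Integrate by parts once (u = ln x, dv = -2*x dx).
An antiderivative is F(x) = -x**2*(2*log(x) - 1)/2.
Then F(3) - F(1) = (9/2 - 9*log(3)) - (1/2) = 4 - 9*log(3).

4 - 9*log(3)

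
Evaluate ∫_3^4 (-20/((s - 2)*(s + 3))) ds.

-8*log(2) - 4*log(3) + 4*log(7)

Factor the denominator: s**2 + s - 6 = (s + 3)(s - 2).
Partial fractions: -20/((s - 2)*(s + 3)) = 4/(s + 3) - 4/(s - 2).
An antiderivative is F(s) = -4*log(s - 2) + 4*log(s + 3).
Then F(4) - F(3) = (-4*log(2) + 4*log(7)) - (4*log(2) + 4*log(3)) = -8*log(2) - 4*log(3) + 4*log(7).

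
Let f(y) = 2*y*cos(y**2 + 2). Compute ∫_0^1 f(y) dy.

Let u = y**2 + 2, so du = 2*y dy. When y = 0, u = 2; when y = 1, u = 3.
The integral becomes ∫ cos(u) du from 2 to 3, with antiderivative sin(u).
Back in y: F(y) = sin(y**2 + 2).
Then F(1) - F(0) = (sin(3)) - (sin(2)) = -sin(2) + sin(3).

-sin(2) + sin(3)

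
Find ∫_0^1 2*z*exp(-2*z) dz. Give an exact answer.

Integrate by parts once (u = z, dv = 2*exp(-2*z) dz).
An antiderivative is F(z) = (-2*z - 1)*exp(-2*z)/2.
Then F(1) - F(0) = (-3*exp(-2)/2) - (-1/2) = (-3 + exp(2))*exp(-2)/2.

(-3 + exp(2))*exp(-2)/2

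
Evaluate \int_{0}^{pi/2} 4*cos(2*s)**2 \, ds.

pi

Use the identity cos^2(2*s) = (1 + cos(4*s))/2.
An antiderivative is F(s) = 2*s + sin(4*s)/2.
Then F(pi/2) - F(0) = (pi) - (0) = pi.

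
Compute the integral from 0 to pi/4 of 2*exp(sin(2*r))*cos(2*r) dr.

-1 + E

Let u = sin(2*r), so du = 2*cos(2*r) dr. When r = 0, u = 0; when r = pi/4, u = 1.
The integral becomes ∫ exp(u) du from 0 to 1, with antiderivative exp(u).
Back in r: F(r) = exp(sin(2*r)).
Then F(pi/4) - F(0) = (E) - (1) = -1 + E.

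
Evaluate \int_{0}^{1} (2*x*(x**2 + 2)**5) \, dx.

Let u = x**2 + 2, so du = 2*x dx. When x = 0, u = 2; when x = 1, u = 3.
The integral becomes ∫ u**5 du from 2 to 3, with antiderivative u**6/6.
Back in x: F(x) = (x**2 + 2)**6/6.
Then F(1) - F(0) = (243/2) - (32/3) = 665/6.

665/6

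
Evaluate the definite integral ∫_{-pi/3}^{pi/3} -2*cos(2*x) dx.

An antiderivative is F(x) = -sin(2*x).
Then F(pi/3) - F(-pi/3) = (-sqrt(3)/2) - (sqrt(3)/2) = -sqrt(3).

-sqrt(3)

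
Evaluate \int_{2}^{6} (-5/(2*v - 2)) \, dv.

An antiderivative is F(v) = -5*log(2*v - 2)/2.
Then F(6) - F(2) = (-5*log(10)/2) - (-5*log(2)/2) = -5*log(5)/2.

-5*log(5)/2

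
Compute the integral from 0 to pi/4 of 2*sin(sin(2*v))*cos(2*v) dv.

Let u = sin(2*v), so du = 2*cos(2*v) dv. When v = 0, u = 0; when v = pi/4, u = 1.
The integral becomes ∫ sin(u) du from 0 to 1, with antiderivative -cos(u).
Back in v: F(v) = -cos(sin(2*v)).
Then F(pi/4) - F(0) = (-cos(1)) - (-1) = 1 - cos(1).

1 - cos(1)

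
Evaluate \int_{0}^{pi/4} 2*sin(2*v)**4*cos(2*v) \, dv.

1/5

Let u = sin(2*v), so du = 2*cos(2*v) dv. When v = 0, u = 0; when v = pi/4, u = 1.
The integral becomes ∫ u**4 du from 0 to 1, with antiderivative u**5/5.
Back in v: F(v) = sin(2*v)**5/5.
Then F(pi/4) - F(0) = (1/5) - (0) = 1/5.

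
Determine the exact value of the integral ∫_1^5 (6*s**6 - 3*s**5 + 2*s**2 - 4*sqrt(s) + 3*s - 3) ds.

By the power rule, an antiderivative is F(s) = 6*s**7/7 - s**6/2 - 8*s**(3/2)/3 + 2*s**3/3 + 3*s**2/2 - 3*s.
Then F(5) - F(1) = (1244410/21 - 40*sqrt(5)/3) - (-22/7) = 1244476/21 - 40*sqrt(5)/3.

1244476/21 - 40*sqrt(5)/3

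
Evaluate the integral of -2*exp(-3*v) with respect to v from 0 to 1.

An antiderivative is F(v) = 2*exp(-3*v)/3.
Then F(1) - F(0) = (2*exp(-3)/3) - (2/3) = -2/3 + 2*exp(-3)/3.

-2/3 + 2*exp(-3)/3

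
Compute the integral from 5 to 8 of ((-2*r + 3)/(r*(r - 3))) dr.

-log(4)

Factor the denominator: r**2 - 3*r = r(r - 3).
Partial fractions: (-2*r + 3)/(r*(r - 3)) = -1/r - 1/(r - 3).
An antiderivative is F(r) = -log(r) - log(r - 3).
Then F(8) - F(5) = (-log(40)) - (-log(10)) = -log(4).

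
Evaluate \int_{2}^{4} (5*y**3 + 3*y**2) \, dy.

By the power rule, an antiderivative is F(y) = 5*y**4/4 + y**3.
Then F(4) - F(2) = (384) - (28) = 356.

356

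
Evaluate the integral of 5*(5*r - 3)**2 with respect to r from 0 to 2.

370/3

Let u = 5*r - 3, so du = 5 dr. When r = 0, u = -3; when r = 2, u = 7.
The integral becomes ∫ u**2 du from -3 to 7, with antiderivative u**3/3.
Back in r: F(r) = (5*r - 3)**3/3.
Then F(2) - F(0) = (343/3) - (-9) = 370/3.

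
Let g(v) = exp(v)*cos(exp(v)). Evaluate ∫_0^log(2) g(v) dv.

Let u = exp(v), so du = exp(v) dv. When v = 0, u = 1; when v = log(2), u = 2.
The integral becomes ∫ cos(u) du from 1 to 2, with antiderivative sin(u).
Back in v: F(v) = sin(exp(v)).
Then F(log(2)) - F(0) = (sin(2)) - (sin(1)) = -sin(1) + sin(2).

-sin(1) + sin(2)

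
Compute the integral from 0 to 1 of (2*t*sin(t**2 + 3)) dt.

Let u = t**2 + 3, so du = 2*t dt. When t = 0, u = 3; when t = 1, u = 4.
The integral becomes ∫ sin(u) du from 3 to 4, with antiderivative -cos(u).
Back in t: F(t) = -cos(t**2 + 3).
Then F(1) - F(0) = (-cos(4)) - (-cos(3)) = cos(3) - cos(4).

cos(3) - cos(4)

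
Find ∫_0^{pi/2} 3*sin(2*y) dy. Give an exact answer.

3

An antiderivative is F(y) = -3*cos(2*y)/2.
Then F(pi/2) - F(0) = (3/2) - (-3/2) = 3.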